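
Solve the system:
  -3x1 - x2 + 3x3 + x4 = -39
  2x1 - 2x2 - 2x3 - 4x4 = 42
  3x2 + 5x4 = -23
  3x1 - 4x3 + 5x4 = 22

x1 = 6, x2 = -1, x3 = -6, x4 = -4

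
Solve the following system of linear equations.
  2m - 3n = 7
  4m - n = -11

m = -4, n = -5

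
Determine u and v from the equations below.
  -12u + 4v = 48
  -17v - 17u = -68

Row-reduce the augmented matrix:
R1 ← R1 / (-12).
R2 ← R2 + 17·R1.
R2 ← R2 / (-68/3).
R1 ← R1 + 1/3·R2.
Reading off the reduced rows gives u = -2, v = 6.

u = -2, v = 6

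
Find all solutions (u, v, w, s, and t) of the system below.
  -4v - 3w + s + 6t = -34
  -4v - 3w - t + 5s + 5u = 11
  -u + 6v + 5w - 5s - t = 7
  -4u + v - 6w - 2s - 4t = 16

infinitely many solutions

Row-reduce:
Swap R1 and R2.
R1 ← R1 / (5).
R3 ← R3 + 1·R1.
R4 ← R4 + 4·R1.
R2 ← R2 / (-4).
R1 ← R1 + 4/5·R2.
R3 ← R3 − 26/5·R2.
R4 ← R4 + 11/5·R2.
R3 ← R3 / (1/2).
R2 ← R2 − 3/4·R3.
R4 ← R4 + 27/4·R3.
R4 ← R4 / (-35).
R1 ← R1 − 4/5·R4.
R2 ← R2 − 19/5·R4.
R3 ← R3 + 27/5·R4.
Rank is 4 with 5 unknowns, leaving t free.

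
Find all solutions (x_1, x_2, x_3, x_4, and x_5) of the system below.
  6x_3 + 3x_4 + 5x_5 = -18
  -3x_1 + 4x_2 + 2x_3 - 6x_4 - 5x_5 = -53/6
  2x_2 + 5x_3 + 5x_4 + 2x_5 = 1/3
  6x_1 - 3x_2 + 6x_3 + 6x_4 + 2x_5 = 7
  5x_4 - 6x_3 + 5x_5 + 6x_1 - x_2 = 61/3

Row-reduce the augmented matrix:
Swap R1 and R2.
R1 ← R1 / (-3).
R4 ← R4 − 6·R1.
R5 ← R5 − 6·R1.
Swap R2 and R3.
R2 ← R2 / (2).
R1 ← R1 + 4/3·R2.
R4 ← R4 − 5·R2.
R5 ← R5 − 7·R2.
R3 ← R3 / (6).
R1 ← R1 − 8/3·R3.
R2 ← R2 − 5/2·R3.
R4 ← R4 + 5/2·R3.
R5 ← R5 + 39/2·R3.
R4 ← R4 / (-69/4).
R1 ← R1 − 4·R4.
R2 ← R2 − 5/4·R4.
R3 ← R3 − 1/2·R4.
R5 ← R5 + 59/4·R4.
R5 ← R5 / (2812/207).
R1 ← R1 + 121/69·R5.
R2 ← R2 + 388/207·R5.
R3 ← R3 − 107/207·R5.
R4 ← R4 − 131/207·R5.
Reading off the reduced rows gives x_1 = 3/2, x_2 = 2/3, x_3 = -2, x_4 = 3, x_5 = -3.

x_1 = 3/2, x_2 = 2/3, x_3 = -2, x_4 = 3, x_5 = -3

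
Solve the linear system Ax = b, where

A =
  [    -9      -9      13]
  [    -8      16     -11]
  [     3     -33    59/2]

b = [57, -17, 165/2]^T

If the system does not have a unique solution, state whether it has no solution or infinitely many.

infinitely many solutions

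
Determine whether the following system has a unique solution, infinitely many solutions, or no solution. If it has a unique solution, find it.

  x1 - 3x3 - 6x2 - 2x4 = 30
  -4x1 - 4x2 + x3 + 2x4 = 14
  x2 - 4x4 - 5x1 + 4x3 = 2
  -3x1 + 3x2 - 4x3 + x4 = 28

Row-reduce the augmented matrix:
R2 ← R2 + 4·R1.
R3 ← R3 + 5·R1.
R4 ← R4 + 3·R1.
R2 ← R2 / (-28).
R1 ← R1 + 6·R2.
R3 ← R3 + 29·R2.
R4 ← R4 + 15·R2.
R3 ← R3 / (11/28).
R1 ← R1 + 9/14·R3.
R2 ← R2 − 11/28·R3.
R4 ← R4 + 199/28·R3.
R4 ← R4 / (-1569/11).
R1 ← R1 + 148/11·R4.
R2 ← R2 − 8·R4.
R3 ← R3 + 218/11·R4.
Reading off the reduced rows gives x1 = -4, x2 = -2, x3 = -6, x4 = -2.

x1 = -4, x2 = -2, x3 = -6, x4 = -2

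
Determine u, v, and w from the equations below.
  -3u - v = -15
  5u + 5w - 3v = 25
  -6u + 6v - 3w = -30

Row-reduce the augmented matrix:
R1 ← R1 / (-3).
R2 ← R2 − 5·R1.
R3 ← R3 + 6·R1.
R2 ← R2 / (-14/3).
R1 ← R1 − 1/3·R2.
R3 ← R3 − 8·R2.
R3 ← R3 / (39/7).
R1 ← R1 − 5/14·R3.
R2 ← R2 + 15/14·R3.
Reading off the reduced rows gives u = 5, v = 0, w = 0.

u = 5, v = 0, w = 0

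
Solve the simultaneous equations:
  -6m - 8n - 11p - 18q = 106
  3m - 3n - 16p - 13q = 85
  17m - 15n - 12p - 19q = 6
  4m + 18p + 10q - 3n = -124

no solution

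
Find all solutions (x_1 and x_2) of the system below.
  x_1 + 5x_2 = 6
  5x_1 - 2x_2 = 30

x_1 = 6, x_2 = 0

From equation 1: x_1 = 6 − 5·x_2.
Substitute into equation 2 and solve: x_2 = 0.
Then x_1 = 6.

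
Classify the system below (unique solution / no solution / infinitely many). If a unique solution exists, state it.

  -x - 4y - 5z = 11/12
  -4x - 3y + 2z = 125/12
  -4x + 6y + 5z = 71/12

Row-reduce the augmented matrix:
R1 ← R1 / (-1).
R2 ← R2 + 4·R1.
R3 ← R3 + 4·R1.
R2 ← R2 / (13).
R1 ← R1 − 4·R2.
R3 ← R3 − 22·R2.
R3 ← R3 / (-159/13).
R1 ← R1 + 23/13·R3.
R2 ← R2 − 22/13·R3.
Reading off the reduced rows gives x = -5/3, y = -3/4, z = 3/4.

x = -5/3, y = -3/4, z = 3/4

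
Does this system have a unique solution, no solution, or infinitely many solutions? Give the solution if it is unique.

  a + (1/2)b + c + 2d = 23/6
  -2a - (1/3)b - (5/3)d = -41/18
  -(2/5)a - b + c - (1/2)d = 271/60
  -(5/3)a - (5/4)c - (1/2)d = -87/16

Row-reduce the augmented matrix:
R2 ← R2 + 2·R1.
R3 ← R3 + 2/5·R1.
R4 ← R4 + 5/3·R1.
R2 ← R2 / (2/3).
R1 ← R1 − 1/2·R2.
R3 ← R3 + 4/5·R2.
R4 ← R4 − 5/6·R2.
R3 ← R3 / (19/5).
R1 ← R1 + 1/2·R3.
R2 ← R2 − 3·R3.
R4 ← R4 + 25/12·R3.
R4 ← R4 / (737/456).
R1 ← R1 − 25/38·R4.
R2 ← R2 − 20/19·R4.
R3 ← R3 − 31/38·R4.
Reading off the reduced rows gives a = 1, b = -5/2, c = 11/4, d = 2/3.

a = 1, b = -5/2, c = 11/4, d = 2/3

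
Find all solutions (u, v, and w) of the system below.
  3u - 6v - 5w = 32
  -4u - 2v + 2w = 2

infinitely many solutions

Row-reduce:
R1 ← R1 / (3).
R2 ← R2 + 4·R1.
R2 ← R2 / (-10).
R1 ← R1 + 2·R2.
Rank is 2 with 3 unknowns, leaving w free.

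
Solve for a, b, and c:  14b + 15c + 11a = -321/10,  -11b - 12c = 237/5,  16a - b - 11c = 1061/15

Row-reduce the augmented matrix:
R1 ← R1 / (11).
R3 ← R3 − 16·R1.
R2 ← R2 / (-11).
R1 ← R1 − 14/11·R2.
R3 ← R3 + 235/11·R2.
R3 ← R3 / (-1151/121).
R1 ← R1 + 3/121·R3.
R2 ← R2 − 12/11·R3.
Reading off the reduced rows gives a = 5/2, b = -7/5, c = -8/3.

a = 5/2, b = -7/5, c = -8/3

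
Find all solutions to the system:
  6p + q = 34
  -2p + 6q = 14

p = 5, q = 4

From equation 1: q = 34 − 6·p.
Substitute into equation 2 and solve: p = 5.
Then q = 4.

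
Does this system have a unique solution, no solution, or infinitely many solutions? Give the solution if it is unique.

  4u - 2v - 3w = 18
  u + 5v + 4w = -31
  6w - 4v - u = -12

Row-reduce the augmented matrix:
R1 ← R1 / (4).
R2 ← R2 − 1·R1.
R3 ← R3 + 1·R1.
R2 ← R2 / (11/2).
R1 ← R1 + 1/2·R2.
R3 ← R3 + 9/2·R2.
R3 ← R3 / (201/22).
R1 ← R1 + 7/22·R3.
R2 ← R2 − 19/22·R3.
Reading off the reduced rows gives u = 0, v = -3, w = -4.

u = 0, v = -3, w = -4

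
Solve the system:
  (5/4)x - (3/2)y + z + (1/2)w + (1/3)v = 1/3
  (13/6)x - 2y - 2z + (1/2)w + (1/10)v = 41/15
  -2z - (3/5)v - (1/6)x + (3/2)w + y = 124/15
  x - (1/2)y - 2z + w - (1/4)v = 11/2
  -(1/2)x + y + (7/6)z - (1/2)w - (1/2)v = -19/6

Row-reduce:
R1 ← R1 / (5/4).
R2 ← R2 − 13/6·R1.
R3 ← R3 + 1/6·R1.
R4 ← R4 − 1·R1.
R5 ← R5 + 1/2·R1.
R2 ← R2 / (3/5).
R1 ← R1 + 6/5·R2.
R3 ← R3 − 4/5·R2.
R4 ← R4 − 7/10·R2.
R5 ← R5 − 2/5·R2.
R3 ← R3 / (28/9).
R1 ← R1 + 20/3·R3.
R2 ← R2 + 56/9·R3.
R4 ← R4 − 14/9·R3.
R5 ← R5 − 73/18·R3.
Swap R4 and R5.
R4 ← R4 / (-919/336).
R1 ← R1 − 57/14·R4.
R2 ← R2 − 7/2·R4.
R3 ← R3 − 37/56·R4.
Rank is 4 with 5 unknowns, leaving v free.

infinitely many solutions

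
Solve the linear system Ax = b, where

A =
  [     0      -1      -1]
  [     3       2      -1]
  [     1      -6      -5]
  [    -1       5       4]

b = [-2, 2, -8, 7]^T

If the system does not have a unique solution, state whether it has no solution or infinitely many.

Row-reduce:
Swap R1 and R2.
R1 ← R1 / (3).
R3 ← R3 − 1·R1.
R4 ← R4 + 1·R1.
R2 ← R2 / (-1).
R1 ← R1 − 2/3·R2.
R3 ← R3 + 20/3·R2.
R4 ← R4 − 17/3·R2.
R3 ← R3 / (2).
R1 ← R1 + 1·R3.
R2 ← R2 − 1·R3.
R4 ← R4 + 2·R3.
Row 4 reduces to 0 = 1, a contradiction. The system is inconsistent.

no solution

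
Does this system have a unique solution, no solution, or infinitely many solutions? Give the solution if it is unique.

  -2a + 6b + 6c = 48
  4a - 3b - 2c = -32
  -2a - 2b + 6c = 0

a = -3, b = 6, c = 1

Row-reduce the augmented matrix:
R1 ← R1 / (-2).
R2 ← R2 − 4·R1.
R3 ← R3 + 2·R1.
R2 ← R2 / (9).
R1 ← R1 + 3·R2.
R3 ← R3 + 8·R2.
R3 ← R3 / (80/9).
R1 ← R1 − 1/3·R3.
R2 ← R2 − 10/9·R3.
Reading off the reduced rows gives a = -3, b = 6, c = 1.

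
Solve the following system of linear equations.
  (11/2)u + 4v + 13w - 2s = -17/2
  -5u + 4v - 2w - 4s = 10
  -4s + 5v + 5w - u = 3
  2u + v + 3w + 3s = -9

no solution

Row-reduce:
R1 ← R1 / (11/2).
R2 ← R2 + 5·R1.
R3 ← R3 + 1·R1.
R4 ← R4 − 2·R1.
R2 ← R2 / (84/11).
R1 ← R1 − 8/11·R2.
R3 ← R3 − 63/11·R2.
R4 ← R4 + 5/11·R2.
Swap R3 and R4.
R3 ← R3 / (-8/7).
R1 ← R1 − 10/7·R3.
R2 ← R2 − 9/7·R3.
Row 4 reduces to 0 = -1/4, a contradiction. The system is inconsistent.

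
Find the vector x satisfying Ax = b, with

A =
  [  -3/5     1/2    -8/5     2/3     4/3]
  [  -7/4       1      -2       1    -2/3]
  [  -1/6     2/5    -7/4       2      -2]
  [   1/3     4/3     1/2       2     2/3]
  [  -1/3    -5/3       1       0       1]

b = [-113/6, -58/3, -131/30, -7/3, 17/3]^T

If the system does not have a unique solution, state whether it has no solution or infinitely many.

x_1 = 4, x_2 = -3, x_3 = 6, x_4 = 0, x_5 = -4

Row-reduce the augmented matrix:
R1 ← R1 / (-3/5).
R2 ← R2 + 7/4·R1.
R3 ← R3 + 1/6·R1.
R4 ← R4 − 1/3·R1.
R5 ← R5 + 1/3·R1.
R2 ← R2 / (-11/24).
R1 ← R1 + 5/6·R2.
R3 ← R3 − 47/180·R2.
R4 ← R4 − 29/18·R2.
R5 ← R5 + 35/18·R2.
R3 ← R3 / (47/220).
R1 ← R1 + 24/11·R3.
R2 ← R2 + 64/11·R3.
R4 ← R4 − 593/66·R3.
R5 ← R5 + 311/33·R3.
R4 ← R4 / (-69346/1269).
R1 ← R1 − 1924/141·R4.
R2 ← R2 − 15580/423·R4.
R3 ← R3 − 2528/423·R4.
R5 ← R5 − 76088/1269·R4.
R5 ← R5 / (1419923/104019).
R1 ← R1 − 133436/34673·R5.
R2 ← R2 − 194860/34673·R5.
R3 ← R3 + 208168/104019·R5.
R4 ← R4 + 123241/34673·R5.
Reading off the reduced rows gives x_1 = 4, x_2 = -3, x_3 = 6, x_4 = 0, x_5 = -4.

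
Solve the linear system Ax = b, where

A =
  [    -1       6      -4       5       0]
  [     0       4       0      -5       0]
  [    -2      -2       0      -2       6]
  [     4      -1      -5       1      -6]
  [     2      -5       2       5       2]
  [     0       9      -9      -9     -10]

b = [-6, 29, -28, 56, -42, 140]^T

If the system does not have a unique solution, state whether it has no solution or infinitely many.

x_1 = 3, x_2 = 1, x_3 = -4, x_4 = -5, x_5 = -5

Row-reduce the augmented matrix:
R1 ← R1 / (-1).
R3 ← R3 + 2·R1.
R4 ← R4 − 4·R1.
R5 ← R5 − 2·R1.
R2 ← R2 / (4).
R1 ← R1 + 6·R2.
R3 ← R3 + 14·R2.
R4 ← R4 − 23·R2.
R5 ← R5 − 7·R2.
R6 ← R6 − 9·R2.
R3 ← R3 / (8).
R1 ← R1 − 4·R3.
R4 ← R4 + 21·R3.
R5 ← R5 + 6·R3.
R6 ← R6 + 9·R3.
R4 ← R4 / (-443/16).
R1 ← R1 − 9/4·R4.
R2 ← R2 + 5/4·R4.
R3 ← R3 + 59/16·R4.
R5 ← R5 − 13/8·R4.
R6 ← R6 + 495/16·R4.
R5 ← R5 / (3133/443).
R1 ← R1 + 978/443·R5.
R2 ← R2 + 195/443·R5.
R3 ← R3 + 243/443·R5.
R4 ← R4 + 156/443·R5.
R6 ← R6 + 6266/443·R5.
R6 reduces to 0 = 0, so the extra equation is consistent.
Reading off the reduced rows gives x_1 = 3, x_2 = 1, x_3 = -4, x_4 = -5, x_5 = -5.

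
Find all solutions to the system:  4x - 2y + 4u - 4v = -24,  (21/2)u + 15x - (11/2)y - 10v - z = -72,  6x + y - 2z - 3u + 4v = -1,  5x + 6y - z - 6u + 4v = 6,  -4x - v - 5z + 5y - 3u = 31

Row-reduce:
R1 ← R1 / (4).
R2 ← R2 − 15·R1.
R3 ← R3 − 6·R1.
R4 ← R4 − 5·R1.
R5 ← R5 + 4·R1.
R2 ← R2 / (2).
R1 ← R1 + 1/2·R2.
R3 ← R3 − 4·R2.
R4 ← R4 − 17/2·R2.
R5 ← R5 − 3·R2.
Swap R3 and R4.
R3 ← R3 / (13/4).
R1 ← R1 + 1/4·R3.
R2 ← R2 + 1/2·R3.
R5 ← R5 + 7/2·R3.
Swap R4 and R5.
R4 ← R4 / (33/2).
R1 ← R1 − 1/2·R4.
R2 ← R2 + 1·R4.
R3 ← R3 − 5/2·R4.
Row 5 reduces to 0 = -1, a contradiction. The system is inconsistent.

no solution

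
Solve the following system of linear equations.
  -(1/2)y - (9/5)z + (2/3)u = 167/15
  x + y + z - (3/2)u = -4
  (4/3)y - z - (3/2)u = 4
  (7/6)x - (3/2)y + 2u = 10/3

x = 2, y = -6, z = -6, u = -4

Row-reduce the augmented matrix:
Swap R1 and R2.
R4 ← R4 − 7/6·R1.
R2 ← R2 / (-1/2).
R1 ← R1 − 1·R2.
R3 ← R3 − 4/3·R2.
R4 ← R4 + 8/3·R2.
R3 ← R3 / (-29/5).
R1 ← R1 + 13/5·R3.
R2 ← R2 − 18/5·R3.
R4 ← R4 − 253/30·R3.
R4 ← R4 / (937/1566).
R1 ← R1 + 76/261·R4.
R2 ← R2 + 101/87·R4.
R3 ← R3 + 25/522·R4.
Reading off the reduced rows gives x = 2, y = -6, z = -6, u = -4.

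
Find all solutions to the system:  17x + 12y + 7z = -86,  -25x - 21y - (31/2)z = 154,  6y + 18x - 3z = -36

Row-reduce:
R1 ← R1 / (17).
R2 ← R2 + 25·R1.
R3 ← R3 − 18·R1.
R2 ← R2 / (-57/17).
R1 ← R1 − 12/17·R2.
R3 ← R3 + 114/17·R2.
Rank is 2 with 3 unknowns, leaving z free.

infinitely many solutions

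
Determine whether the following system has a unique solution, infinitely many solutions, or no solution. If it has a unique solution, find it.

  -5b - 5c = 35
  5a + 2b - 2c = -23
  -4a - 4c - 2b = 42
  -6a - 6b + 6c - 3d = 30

a = -5, b = -3, c = -4, d = -2

Row-reduce the augmented matrix:
Swap R1 and R2.
R1 ← R1 / (5).
R3 ← R3 + 4·R1.
R4 ← R4 + 6·R1.
R2 ← R2 / (-5).
R1 ← R1 − 2/5·R2.
R3 ← R3 + 2/5·R2.
R4 ← R4 + 18/5·R2.
R3 ← R3 / (-26/5).
R1 ← R1 + 4/5·R3.
R2 ← R2 − 1·R3.
R4 ← R4 − 36/5·R3.
R4 ← R4 / (-3).
Reading off the reduced rows gives a = -5, b = -3, c = -4, d = -2.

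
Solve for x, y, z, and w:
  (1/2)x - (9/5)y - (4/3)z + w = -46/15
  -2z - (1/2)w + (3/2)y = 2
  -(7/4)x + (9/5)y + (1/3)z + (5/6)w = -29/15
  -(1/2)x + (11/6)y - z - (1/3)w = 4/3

x = -4, y = -2, z = -1, w = -6

Row-reduce the augmented matrix:
R1 ← R1 / (1/2).
R3 ← R3 + 7/4·R1.
R4 ← R4 + 1/2·R1.
R2 ← R2 / (3/2).
R1 ← R1 + 18/5·R2.
R3 ← R3 + 9/2·R2.
R4 ← R4 − 1/30·R2.
R3 ← R3 / (-31/3).
R1 ← R1 + 112/15·R3.
R2 ← R2 + 4/3·R3.
R4 ← R4 + 103/45·R3.
R4 ← R4 / (14/279).
R1 ← R1 + 116/93·R4.
R2 ← R2 + 65/93·R4.
R3 ← R3 + 17/62·R4.
Reading off the reduced rows gives x = -4, y = -2, z = -1, w = -6.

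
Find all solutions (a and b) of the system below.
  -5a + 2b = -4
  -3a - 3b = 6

a = 0, b = -2

Row-reduce the augmented matrix:
R1 ← R1 / (-5).
R2 ← R2 + 3·R1.
R2 ← R2 / (-21/5).
R1 ← R1 + 2/5·R2.
Reading off the reduced rows gives a = 0, b = -2.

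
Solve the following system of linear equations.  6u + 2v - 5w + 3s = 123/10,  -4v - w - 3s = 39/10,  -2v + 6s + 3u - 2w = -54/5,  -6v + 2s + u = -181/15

Row-reduce the augmented matrix:
R1 ← R1 / (6).
R3 ← R3 − 3·R1.
R4 ← R4 − 1·R1.
R2 ← R2 / (-4).
R1 ← R1 − 1/3·R2.
R3 ← R3 + 3·R2.
R4 ← R4 + 19/3·R2.
R3 ← R3 / (5/4).
R1 ← R1 + 11/12·R3.
R2 ← R2 − 1/4·R3.
R4 ← R4 − 29/12·R3.
R4 ← R4 / (-34/5).
R1 ← R1 − 26/5·R4.
R2 ← R2 + 3/5·R4.
R3 ← R3 − 27/5·R4.
Reading off the reduced rows gives u = 5/3, v = 7/5, w = -3/2, s = -8/3.

u = 5/3, v = 7/5, w = -3/2, s = -8/3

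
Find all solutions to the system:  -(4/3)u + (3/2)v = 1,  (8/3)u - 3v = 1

Row-reduce:
R1 ← R1 / (-4/3).
R2 ← R2 − 8/3·R1.
Row 2 reduces to 0 = 3, a contradiction. The system is inconsistent.

no solution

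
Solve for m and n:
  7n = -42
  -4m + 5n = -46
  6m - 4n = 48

m = 4, n = -6

Row-reduce the augmented matrix:
Swap R1 and R2.
R1 ← R1 / (-4).
R3 ← R3 − 6·R1.
R2 ← R2 / (7).
R1 ← R1 + 5/4·R2.
R3 ← R3 − 7/2·R2.
R3 reduces to 0 = 0, so the extra equation is consistent.
Reading off the reduced rows gives m = 4, n = -6.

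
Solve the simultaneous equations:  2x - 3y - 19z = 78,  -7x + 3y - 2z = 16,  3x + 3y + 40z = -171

Row-reduce:
R1 ← R1 / (2).
R2 ← R2 + 7·R1.
R3 ← R3 − 3·R1.
R2 ← R2 / (-15/2).
R1 ← R1 + 3/2·R2.
R3 ← R3 − 15/2·R2.
Row 3 reduces to 0 = 1, a contradiction. The system is inconsistent.

no solution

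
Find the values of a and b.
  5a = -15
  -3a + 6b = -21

a = -3, b = -5

Row-reduce the augmented matrix:
R1 ← R1 / (5).
R2 ← R2 + 3·R1.
R2 ← R2 / (6).
Reading off the reduced rows gives a = -3, b = -5.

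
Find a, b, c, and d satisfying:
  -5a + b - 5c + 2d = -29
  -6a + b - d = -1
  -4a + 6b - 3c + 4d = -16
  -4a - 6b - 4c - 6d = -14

a = 1, b = 2, c = 4, d = -3

Row-reduce the augmented matrix:
R1 ← R1 / (-5).
R2 ← R2 + 6·R1.
R3 ← R3 + 4·R1.
R4 ← R4 + 4·R1.
R2 ← R2 / (-1/5).
R1 ← R1 + 1/5·R2.
R3 ← R3 − 26/5·R2.
R4 ← R4 + 34/5·R2.
R3 ← R3 / (157).
R1 ← R1 + 5·R3.
R2 ← R2 + 30·R3.
R4 ← R4 + 204·R3.
R4 ← R4 / (-588/157).
R1 ← R1 − 41/157·R4.
R2 ← R2 − 89/157·R4.
R3 ← R3 + 86/157·R4.
Reading off the reduced rows gives a = 1, b = 2, c = 4, d = -3.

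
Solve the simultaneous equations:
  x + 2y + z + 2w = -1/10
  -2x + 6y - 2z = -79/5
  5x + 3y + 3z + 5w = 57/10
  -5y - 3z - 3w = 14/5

x = 1/2, y = -2, z = 7/5, w = 1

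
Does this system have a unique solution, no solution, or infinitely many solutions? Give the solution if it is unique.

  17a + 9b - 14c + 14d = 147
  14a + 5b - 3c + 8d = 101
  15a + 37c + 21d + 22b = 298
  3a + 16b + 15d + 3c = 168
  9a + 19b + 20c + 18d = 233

Row-reduce the augmented matrix:
R1 ← R1 / (17).
R2 ← R2 − 14·R1.
R3 ← R3 − 15·R1.
R4 ← R4 − 3·R1.
R5 ← R5 − 9·R1.
R2 ← R2 / (-41/17).
R1 ← R1 − 9/17·R2.
R3 ← R3 − 239/17·R2.
R4 ← R4 − 245/17·R2.
R5 ← R5 − 242/17·R2.
R3 ← R3 / (4062/41).
R1 ← R1 − 43/41·R3.
R2 ← R2 + 145/41·R3.
R4 ← R4 − 2314/41·R3.
R5 ← R5 − 3188/41·R3.
R4 ← R4 / (-1196/677).
R1 ← R1 − 237/1354·R4.
R2 ← R2 − 1405/1354·R4.
R3 ← R3 + 163/1354·R4.
R5 ← R5 + 598/677·R4.
R5 reduces to 0 = 0, so the extra equation is consistent.
Reading off the reduced rows gives a = 3, b = 6, c = 1, d = 4.

a = 3, b = 6, c = 1, d = 4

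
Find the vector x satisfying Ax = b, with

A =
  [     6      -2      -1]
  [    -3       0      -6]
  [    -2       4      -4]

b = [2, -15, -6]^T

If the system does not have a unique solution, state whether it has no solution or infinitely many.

Row-reduce the augmented matrix:
R1 ← R1 / (6).
R2 ← R2 + 3·R1.
R3 ← R3 + 2·R1.
R2 ← R2 / (-1).
R1 ← R1 + 1/3·R2.
R3 ← R3 − 10/3·R2.
R3 ← R3 / (-26).
R1 ← R1 − 2·R3.
R2 ← R2 − 13/2·R3.
Reading off the reduced rows gives x_1 = 1, x_2 = 1, x_3 = 2.

x_1 = 1, x_2 = 1, x_3 = 2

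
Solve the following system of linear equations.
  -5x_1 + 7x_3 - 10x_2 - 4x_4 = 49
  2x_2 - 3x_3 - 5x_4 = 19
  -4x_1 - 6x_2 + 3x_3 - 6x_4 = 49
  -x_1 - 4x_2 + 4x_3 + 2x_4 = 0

infinitely many solutions

Row-reduce:
R1 ← R1 / (-5).
R3 ← R3 + 4·R1.
R4 ← R4 + 1·R1.
R2 ← R2 / (2).
R1 ← R1 − 2·R2.
R3 ← R3 − 2·R2.
R4 ← R4 + 2·R2.
R3 ← R3 / (2/5).
R1 ← R1 − 8/5·R3.
R2 ← R2 + 3/2·R3.
R4 ← R4 + 2/5·R3.
Rank is 3 with 4 unknowns, leaving x_4 free.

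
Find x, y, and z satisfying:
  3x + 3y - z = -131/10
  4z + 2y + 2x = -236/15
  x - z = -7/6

Row-reduce the augmented matrix:
R1 ← R1 / (3).
R2 ← R2 − 2·R1.
R3 ← R3 − 1·R1.
Swap R2 and R3.
R2 ← R2 / (-1).
R1 ← R1 − 1·R2.
R3 ← R3 / (14/3).
R1 ← R1 + 1·R3.
R2 ← R2 − 2/3·R3.
Reading off the reduced rows gives x = -8/3, y = -11/5, z = -3/2.

x = -8/3, y = -11/5, z = -3/2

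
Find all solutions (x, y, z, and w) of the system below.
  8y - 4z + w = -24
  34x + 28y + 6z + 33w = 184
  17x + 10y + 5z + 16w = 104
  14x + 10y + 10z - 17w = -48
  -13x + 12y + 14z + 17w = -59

x = 5, y = -4, z = -1, w = 4

Row-reduce the augmented matrix:
Swap R1 and R2.
R1 ← R1 / (34).
R3 ← R3 − 17·R1.
R4 ← R4 − 14·R1.
R5 ← R5 + 13·R1.
R2 ← R2 / (8).
R1 ← R1 − 14/17·R2.
R3 ← R3 + 4·R2.
R4 ← R4 + 26/17·R2.
R5 ← R5 − 386/17·R2.
Swap R3 and R4.
R3 ← R3 / (115/17).
R1 ← R1 − 10/17·R3.
R2 ← R2 + 1/2·R3.
R5 ← R5 − 470/17·R3.
Swap R4 and R5.
R4 ← R4 / (13893/92).
R1 ← R1 − 323/92·R4.
R2 ← R2 + 244/115·R4.
R3 ← R3 + 2067/460·R4.
R5 reduces to 0 = 0, so the extra equation is consistent.
Reading off the reduced rows gives x = 5, y = -4, z = -1, w = 4.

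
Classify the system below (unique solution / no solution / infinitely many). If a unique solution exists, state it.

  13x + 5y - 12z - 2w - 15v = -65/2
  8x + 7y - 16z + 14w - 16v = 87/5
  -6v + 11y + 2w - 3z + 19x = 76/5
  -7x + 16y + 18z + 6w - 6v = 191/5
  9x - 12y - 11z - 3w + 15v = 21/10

Row-reduce the augmented matrix:
R1 ← R1 / (13).
R2 ← R2 − 8·R1.
R3 ← R3 − 19·R1.
R4 ← R4 + 7·R1.
R5 ← R5 − 9·R1.
R2 ← R2 / (51/13).
R1 ← R1 − 5/13·R2.
R3 ← R3 − 48/13·R2.
R4 ← R4 − 243/13·R2.
R5 ← R5 + 201/13·R2.
R3 ← R3 / (385/17).
R1 ← R1 + 4/51·R3.
R2 ← R2 + 112/51·R3.
R4 ← R4 − 894/17·R3.
R5 ← R5 + 623/17·R3.
R4 ← R4 / (-3526/77).
R1 ← R1 + 388/231·R4.
R2 ← R2 − 98/33·R4.
R3 ← R3 + 32/77·R4.
R5 ← R5 − 475/11·R4.
R5 ← R5 / (54733/17630).
R1 ← R1 − 7221/8815·R5.
R2 ← R2 + 15357/8815·R5.
R3 ← R3 − 2273/1763·R5.
R4 ← R4 − 12933/17630·R5.
Reading off the reduced rows gives x = 0, y = 11/5, z = 0, w = 3, v = 5/2.

x = 0, y = 11/5, z = 0, w = 3, v = 5/2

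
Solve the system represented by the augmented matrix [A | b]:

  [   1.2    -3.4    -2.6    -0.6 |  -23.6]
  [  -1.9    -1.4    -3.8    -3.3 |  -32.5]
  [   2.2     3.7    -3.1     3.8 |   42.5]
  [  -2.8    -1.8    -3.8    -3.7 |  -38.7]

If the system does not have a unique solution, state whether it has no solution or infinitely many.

x_1 = 2, x_2 = 6, x_3 = 1, x_4 = 5

Row-reduce the augmented matrix:
R1 ← R1 / (6/5).
R2 ← R2 + 19/10·R1.
R3 ← R3 − 11/5·R1.
R4 ← R4 + 14/5·R1.
R2 ← R2 / (-407/60).
R1 ← R1 + 17/6·R2.
R3 ← R3 − 149/15·R2.
R4 ← R4 + 146/15·R2.
R3 ← R3 / (-4040/407).
R1 ← R1 − 464/407·R3.
R2 ← R2 − 475/407·R3.
R4 ← R4 − 3038/2035·R3.
R4 ← R4 / (80721/101000).
R1 ← R1 − 2836/2525·R4.
R2 ← R2 − 761/1616·R4.
R3 ← R3 − 5387/40400·R4.
Reading off the reduced rows gives x_1 = 2, x_2 = 6, x_3 = 1, x_4 = 5.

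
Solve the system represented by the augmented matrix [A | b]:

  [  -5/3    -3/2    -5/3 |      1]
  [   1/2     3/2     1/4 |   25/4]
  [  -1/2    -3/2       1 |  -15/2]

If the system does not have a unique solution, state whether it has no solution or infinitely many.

x_1 = -5, x_2 = 6, x_3 = -1

Row-reduce the augmented matrix:
R1 ← R1 / (-5/3).
R2 ← R2 − 1/2·R1.
R3 ← R3 + 1/2·R1.
R2 ← R2 / (21/20).
R1 ← R1 − 9/10·R2.
R3 ← R3 + 21/20·R2.
R3 ← R3 / (5/4).
R1 ← R1 − 17/14·R3.
R2 ← R2 + 5/21·R3.
Reading off the reduced rows gives x_1 = -5, x_2 = 6, x_3 = -1.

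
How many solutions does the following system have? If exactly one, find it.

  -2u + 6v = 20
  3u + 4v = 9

u = -1, v = 3

Row-reduce the augmented matrix:
R1 ← R1 / (-2).
R2 ← R2 − 3·R1.
R2 ← R2 / (13).
R1 ← R1 + 3·R2.
Reading off the reduced rows gives u = -1, v = 3.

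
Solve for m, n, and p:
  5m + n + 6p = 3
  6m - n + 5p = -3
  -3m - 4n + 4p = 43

Row-reduce the augmented matrix:
R1 ← R1 / (5).
R2 ← R2 − 6·R1.
R3 ← R3 + 3·R1.
R2 ← R2 / (-11/5).
R1 ← R1 − 1/5·R2.
R3 ← R3 + 17/5·R2.
R3 ← R3 / (11).
R1 ← R1 − 1·R3.
R2 ← R2 − 1·R3.
Reading off the reduced rows gives m = -5, n = -2, p = 5.

m = -5, n = -2, p = 5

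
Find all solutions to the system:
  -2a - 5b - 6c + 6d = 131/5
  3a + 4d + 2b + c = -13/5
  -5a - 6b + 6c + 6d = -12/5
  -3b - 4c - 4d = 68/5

Row-reduce the augmented matrix:
R1 ← R1 / (-2).
R2 ← R2 − 3·R1.
R3 ← R3 + 5·R1.
R2 ← R2 / (-11/2).
R1 ← R1 − 5/2·R2.
R3 ← R3 − 13/2·R2.
R4 ← R4 + 3·R2.
R3 ← R3 / (127/11).
R1 ← R1 + 7/11·R3.
R2 ← R2 − 16/11·R3.
R4 ← R4 − 4/11·R3.
R4 ← R4 / (-1434/127).
R1 ← R1 − 414/127·R4.
R2 ← R2 + 402/127·R4.
R3 ← R3 − 70/127·R4.
Reading off the reduced rows gives a = 3/5, b = -2, c = -12/5, d = 1/2.

a = 3/5, b = -2, c = -12/5, d = 1/2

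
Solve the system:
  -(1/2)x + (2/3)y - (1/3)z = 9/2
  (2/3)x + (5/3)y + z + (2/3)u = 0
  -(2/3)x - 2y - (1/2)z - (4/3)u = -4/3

Row-reduce:
R1 ← R1 / (-1/2).
R2 ← R2 − 2/3·R1.
R3 ← R3 + 2/3·R1.
R2 ← R2 / (23/9).
R1 ← R1 + 4/3·R2.
R3 ← R3 + 26/9·R2.
R3 ← R3 / (79/138).
R1 ← R1 − 22/23·R3.
R2 ← R2 − 5/23·R3.
Rank is 3 with 4 unknowns, leaving u free.

infinitely many solutions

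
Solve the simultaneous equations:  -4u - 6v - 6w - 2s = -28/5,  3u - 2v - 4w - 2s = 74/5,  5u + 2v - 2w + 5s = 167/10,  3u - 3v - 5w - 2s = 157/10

u = 3, v = 3/5, w = -3/2, s = -1/2

Row-reduce the augmented matrix:
R1 ← R1 / (-4).
R2 ← R2 − 3·R1.
R3 ← R3 − 5·R1.
R4 ← R4 − 3·R1.
R2 ← R2 / (-13/2).
R1 ← R1 − 3/2·R2.
R3 ← R3 + 11/2·R2.
R4 ← R4 + 15/2·R2.
R3 ← R3 / (-30/13).
R1 ← R1 + 6/13·R3.
R2 ← R2 − 17/13·R3.
R4 ← R4 − 4/13·R3.
R4 ← R4 / (19/15).
R1 ← R1 + 7/5·R4.
R2 ← R2 − 109/30·R4.
R3 ← R3 + 71/30·R4.
Reading off the reduced rows gives u = 3, v = 3/5, w = -3/2, s = -1/2.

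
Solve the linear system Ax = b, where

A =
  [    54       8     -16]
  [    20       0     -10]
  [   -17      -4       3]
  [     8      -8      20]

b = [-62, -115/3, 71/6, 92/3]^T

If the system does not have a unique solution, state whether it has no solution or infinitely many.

Row-reduce the augmented matrix:
R1 ← R1 / (54).
R2 ← R2 − 20·R1.
R3 ← R3 + 17·R1.
R4 ← R4 − 8·R1.
R2 ← R2 / (-80/27).
R1 ← R1 − 4/27·R2.
R3 ← R3 + 40/27·R2.
R4 ← R4 + 248/27·R2.
Swap R3 and R4.
R3 ← R3 / (35).
R1 ← R1 + 1/2·R3.
R2 ← R2 − 11/8·R3.
R4 reduces to 0 = 0, so the extra equation is consistent.
Reading off the reduced rows gives x_1 = -2/3, x_2 = 7/4, x_3 = 5/2.

x_1 = -2/3, x_2 = 7/4, x_3 = 5/2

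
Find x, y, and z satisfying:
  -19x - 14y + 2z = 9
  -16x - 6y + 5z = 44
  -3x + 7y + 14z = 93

x = -3, y = 4, z = 4

Row-reduce the augmented matrix:
R1 ← R1 / (-19).
R2 ← R2 + 16·R1.
R3 ← R3 + 3·R1.
R2 ← R2 / (110/19).
R1 ← R1 − 14/19·R2.
R3 ← R3 − 175/19·R2.
R3 ← R3 / (185/22).
R1 ← R1 + 29/55·R3.
R2 ← R2 − 63/110·R3.
Reading off the reduced rows gives x = -3, y = 4, z = 4.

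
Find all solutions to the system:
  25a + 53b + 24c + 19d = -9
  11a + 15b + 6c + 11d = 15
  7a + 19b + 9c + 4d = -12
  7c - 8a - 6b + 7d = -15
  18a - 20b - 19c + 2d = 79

a = 1, b = 0, c = -3, d = 2

Row-reduce the augmented matrix:
R1 ← R1 / (25).
R2 ← R2 − 11·R1.
R3 ← R3 − 7·R1.
R4 ← R4 + 8·R1.
R5 ← R5 − 18·R1.
R2 ← R2 / (-208/25).
R1 ← R1 − 53/25·R2.
R3 ← R3 − 104/25·R2.
R4 ← R4 − 274/25·R2.
R5 ← R5 + 1454/25·R2.
Swap R3 and R4.
R3 ← R3 / (451/52).
R1 ← R1 + 21/104·R3.
R2 ← R2 − 57/104·R3.
R5 ← R5 + 229/52·R3.
Swap R4 and R5.
R4 ← R4 / (-239/11).
R1 ← R1 − 20/11·R4.
R2 ← R2 + 15/11·R4.
R3 ← R3 − 21/11·R4.
R5 reduces to 0 = 0, so the extra equation is consistent.
Reading off the reduced rows gives a = 1, b = 0, c = -3, d = 2.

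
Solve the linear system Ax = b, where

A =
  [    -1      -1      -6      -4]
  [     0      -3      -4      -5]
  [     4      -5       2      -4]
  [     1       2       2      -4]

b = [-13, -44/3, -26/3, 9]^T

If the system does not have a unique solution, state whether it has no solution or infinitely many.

x_1 = 1/3, x_2 = 8/3, x_3 = 5/3, x_4 = 0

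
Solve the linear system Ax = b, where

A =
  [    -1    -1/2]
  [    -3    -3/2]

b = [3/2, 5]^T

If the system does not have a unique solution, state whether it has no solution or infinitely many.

Row-reduce:
R1 ← R1 / (-1).
R2 ← R2 + 3·R1.
Row 2 reduces to 0 = 1/2, a contradiction. The system is inconsistent.

no solution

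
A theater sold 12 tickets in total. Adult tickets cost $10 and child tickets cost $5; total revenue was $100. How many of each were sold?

Let a = adult tickets, c = child tickets.
  a + c = 12
  10a + 5c = 100
From equation 1: a = 12 − c.
Substitute into equation 2 and solve: c = 4.
Then a = 8.

adult tickets: 8, child tickets: 4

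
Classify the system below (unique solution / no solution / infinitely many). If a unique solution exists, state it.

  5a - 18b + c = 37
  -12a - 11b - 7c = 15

infinitely many solutions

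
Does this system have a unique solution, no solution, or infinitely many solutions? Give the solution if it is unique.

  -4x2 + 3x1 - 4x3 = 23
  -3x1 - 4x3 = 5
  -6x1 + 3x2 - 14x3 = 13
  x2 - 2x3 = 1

x1 = 1, x2 = -3, x3 = -2

Row-reduce the augmented matrix:
R1 ← R1 / (3).
R2 ← R2 + 3·R1.
R3 ← R3 + 6·R1.
R2 ← R2 / (-4).
R1 ← R1 + 4/3·R2.
R3 ← R3 + 5·R2.
R4 ← R4 − 1·R2.
R3 ← R3 / (-12).
R1 ← R1 − 4/3·R3.
R2 ← R2 − 2·R3.
R4 ← R4 + 4·R3.
R4 reduces to 0 = 0, so the extra equation is consistent.
Reading off the reduced rows gives x1 = 1, x2 = -3, x3 = -2.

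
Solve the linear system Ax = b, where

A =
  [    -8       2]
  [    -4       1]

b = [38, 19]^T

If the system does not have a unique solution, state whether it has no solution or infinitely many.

infinitely many solutions

Row-reduce:
R1 ← R1 / (-8).
R2 ← R2 + 4·R1.
Rank is 1 with 2 unknowns, leaving x_2 free.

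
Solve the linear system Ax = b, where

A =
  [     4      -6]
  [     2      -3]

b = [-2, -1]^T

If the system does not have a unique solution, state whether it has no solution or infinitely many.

infinitely many solutions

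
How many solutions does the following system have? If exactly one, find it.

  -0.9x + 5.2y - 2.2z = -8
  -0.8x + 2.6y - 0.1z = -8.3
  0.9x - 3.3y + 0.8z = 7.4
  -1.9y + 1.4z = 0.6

x = -2, y = -4, z = -5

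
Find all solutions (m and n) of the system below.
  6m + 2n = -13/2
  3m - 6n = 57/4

m = -1/4, n = -5/2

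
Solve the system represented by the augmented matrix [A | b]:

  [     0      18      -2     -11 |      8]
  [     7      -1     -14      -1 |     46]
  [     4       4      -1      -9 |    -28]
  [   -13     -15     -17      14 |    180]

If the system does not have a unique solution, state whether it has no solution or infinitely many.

x_1 = -5, x_2 = 1, x_3 = -6, x_4 = 2

Row-reduce the augmented matrix:
Swap R1 and R2.
R1 ← R1 / (7).
R3 ← R3 − 4·R1.
R4 ← R4 + 13·R1.
R2 ← R2 / (18).
R1 ← R1 + 1/7·R2.
R3 ← R3 − 32/7·R2.
R4 ← R4 + 118/7·R2.
R3 ← R3 / (473/63).
R1 ← R1 + 127/63·R3.
R2 ← R2 + 1/9·R3.
R4 ← R4 + 2827/63·R3.
R4 ← R4 / (-1369/43).
R1 ← R1 + 1649/946·R4.
R2 ← R2 + 657/946·R4.
R3 ← R3 + 355/473·R4.
Reading off the reduced rows gives x_1 = -5, x_2 = 1, x_3 = -6, x_4 = 2.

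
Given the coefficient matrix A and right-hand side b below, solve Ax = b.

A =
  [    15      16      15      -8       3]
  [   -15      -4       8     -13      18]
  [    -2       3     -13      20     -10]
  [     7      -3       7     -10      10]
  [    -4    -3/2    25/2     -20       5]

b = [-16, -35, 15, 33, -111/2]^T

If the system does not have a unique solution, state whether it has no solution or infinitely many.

Row-reduce:
R1 ← R1 / (15).
R2 ← R2 + 15·R1.
R3 ← R3 + 2·R1.
R4 ← R4 − 7·R1.
R5 ← R5 + 4·R1.
R2 ← R2 / (12).
R1 ← R1 − 16/15·R2.
R3 ← R3 − 77/15·R2.
R4 ← R4 + 157/15·R2.
R5 ← R5 − 83/30·R2.
R3 ← R3 / (-3751/180).
R1 ← R1 + 47/45·R3.
R2 ← R2 − 23/12·R3.
R4 ← R4 − 3611/180·R3.
R5 ← R5 − 4031/360·R3.
R4 ← R4 / (8595/3751).
R1 ← R1 + 247/3751·R4.
R2 ← R2 − 3067/3751·R4.
R3 ← R3 + 5025/3751·R4.
R5 ← R5 + 8595/3751·R4.
Rank is 4 with 5 unknowns, leaving x_5 free.

infinitely many solutions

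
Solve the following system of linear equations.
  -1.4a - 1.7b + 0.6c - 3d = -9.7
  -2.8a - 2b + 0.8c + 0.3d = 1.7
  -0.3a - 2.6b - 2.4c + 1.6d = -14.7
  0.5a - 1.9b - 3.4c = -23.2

Row-reduce the augmented matrix:
R1 ← R1 / (-7/5).
R2 ← R2 + 14/5·R1.
R3 ← R3 + 3/10·R1.
R4 ← R4 − 1/2·R1.
R2 ← R2 / (7/5).
R1 ← R1 − 17/14·R2.
R3 ← R3 + 313/140·R2.
R4 ← R4 + 351/140·R2.
R3 ← R3 / (-776/245).
R1 ← R1 + 4/49·R3.
R2 ← R2 + 2/7·R3.
R4 ← R4 + 956/245·R3.
R4 ← R4 / (-38387/7760).
R1 ← R1 + 5647/1552·R4.
R2 ← R2 − 10523/3104·R4.
R3 ← R3 + 24115/6208·R4.
Reading off the reduced rows gives a = -1, b = 3, c = 5, d = 3.

a = -1, b = 3, c = 5, d = 3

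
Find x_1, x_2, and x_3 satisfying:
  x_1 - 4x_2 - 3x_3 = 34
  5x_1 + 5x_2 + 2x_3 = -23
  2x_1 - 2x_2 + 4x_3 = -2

x_1 = 2, x_2 = -5, x_3 = -4

Row-reduce the augmented matrix:
R2 ← R2 − 5·R1.
R3 ← R3 − 2·R1.
R2 ← R2 / (25).
R1 ← R1 + 4·R2.
R3 ← R3 − 6·R2.
R3 ← R3 / (148/25).
R1 ← R1 + 7/25·R3.
R2 ← R2 − 17/25·R3.
Reading off the reduced rows gives x_1 = 2, x_2 = -5, x_3 = -4.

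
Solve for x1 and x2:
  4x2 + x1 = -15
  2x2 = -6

x1 = -3, x2 = -3

Row-reduce the augmented matrix:
R2 ← R2 / (2).
R1 ← R1 − 4·R2.
Reading off the reduced rows gives x1 = -3, x2 = -3.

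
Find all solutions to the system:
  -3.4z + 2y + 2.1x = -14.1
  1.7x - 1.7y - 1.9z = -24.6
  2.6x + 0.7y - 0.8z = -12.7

Row-reduce the augmented matrix:
R1 ← R1 / (21/10).
R2 ← R2 − 17/10·R1.
R3 ← R3 − 13/5·R1.
R2 ← R2 / (-697/210).
R1 ← R1 − 20/21·R2.
R3 ← R3 + 373/210·R2.
R3 ← R3 / (4117/1394).
R1 ← R1 + 958/697·R3.
R2 ← R2 + 179/697·R3.
Reading off the reduced rows gives x = -5, y = 5, z = 4.

x = -5, y = 5, z = 4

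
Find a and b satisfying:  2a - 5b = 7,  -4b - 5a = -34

a = 6, b = 1

Row-reduce the augmented matrix:
R1 ← R1 / (2).
R2 ← R2 + 5·R1.
R2 ← R2 / (-33/2).
R1 ← R1 + 5/2·R2.
Reading off the reduced rows gives a = 6, b = 1.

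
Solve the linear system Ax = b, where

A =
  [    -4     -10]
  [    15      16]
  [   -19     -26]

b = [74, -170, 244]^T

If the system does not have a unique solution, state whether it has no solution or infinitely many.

x_1 = -6, x_2 = -5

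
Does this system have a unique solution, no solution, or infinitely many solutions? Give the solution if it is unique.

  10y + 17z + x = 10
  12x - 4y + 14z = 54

infinitely many solutions

Row-reduce:
R2 ← R2 − 12·R1.
R2 ← R2 / (-124).
R1 ← R1 − 10·R2.
Rank is 2 with 3 unknowns, leaving z free.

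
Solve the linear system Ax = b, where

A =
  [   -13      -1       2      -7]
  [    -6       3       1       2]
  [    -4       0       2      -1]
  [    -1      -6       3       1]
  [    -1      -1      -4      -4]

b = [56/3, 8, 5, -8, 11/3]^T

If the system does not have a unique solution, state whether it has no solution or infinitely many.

Row-reduce the augmented matrix:
R1 ← R1 / (-13).
R2 ← R2 + 6·R1.
R3 ← R3 + 4·R1.
R4 ← R4 + 1·R1.
R5 ← R5 + 1·R1.
R2 ← R2 / (45/13).
R1 ← R1 − 1/13·R2.
R3 ← R3 − 4/13·R2.
R4 ← R4 + 77/13·R2.
R5 ← R5 + 12/13·R2.
R3 ← R3 / (62/45).
R1 ← R1 + 7/45·R3.
R2 ← R2 − 1/45·R3.
R4 ← R4 − 134/45·R3.
R5 ← R5 + 62/15·R3.
R4 ← R4 / (9).
R1 ← R1 − 1/2·R4.
R2 ← R2 − 3/2·R4.
R3 ← R3 − 1/2·R4.
R5 reduces to 0 = 0, so the extra equation is consistent.
Reading off the reduced rows gives x_1 = -1, x_2 = 4/3, x_3 = 0, x_4 = -1.

x_1 = -1, x_2 = 4/3, x_3 = 0, x_4 = -1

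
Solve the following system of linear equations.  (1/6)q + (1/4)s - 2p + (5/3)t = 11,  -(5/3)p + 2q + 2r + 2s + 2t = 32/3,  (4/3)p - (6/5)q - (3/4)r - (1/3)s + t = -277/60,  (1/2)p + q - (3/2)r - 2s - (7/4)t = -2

infinitely many solutions

Row-reduce:
R1 ← R1 / (-2).
R2 ← R2 + 5/3·R1.
R3 ← R3 − 4/3·R1.
R4 ← R4 − 1/2·R1.
R2 ← R2 / (67/36).
R1 ← R1 + 1/12·R2.
R3 ← R3 + 49/45·R2.
R4 ← R4 − 25/24·R2.
R3 ← R3 / (563/1340).
R1 ← R1 − 6/67·R3.
R2 ← R2 − 72/67·R3.
R4 ← R4 + 351/134·R3.
R4 ← R4 / (1439/563).
R1 ← R1 + 131/563·R4.
R2 ← R2 + 1455/1126·R4.
R3 ← R3 − 3544/1689·R4.
Rank is 4 with 5 unknowns, leaving t free.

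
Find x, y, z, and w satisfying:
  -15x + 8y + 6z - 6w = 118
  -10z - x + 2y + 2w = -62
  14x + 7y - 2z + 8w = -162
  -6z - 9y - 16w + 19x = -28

Row-reduce the augmented matrix:
R1 ← R1 / (-15).
R2 ← R2 + 1·R1.
R3 ← R3 − 14·R1.
R4 ← R4 − 19·R1.
R2 ← R2 / (22/15).
R1 ← R1 + 8/15·R2.
R3 ← R3 − 217/15·R2.
R4 ← R4 − 17/15·R2.
R3 ← R3 / (1168/11).
R1 ← R1 + 46/11·R3.
R2 ← R2 + 78/11·R3.
R4 ← R4 − 106/11·R3.
R4 ← R4 / (-6869/292).
R1 ← R1 − 127/292·R4.
R2 ← R2 − 63/292·R4.
R3 ← R3 + 117/584·R4.
Reading off the reduced rows gives x = -6, y = -4, z = 5, w = -5.

x = -6, y = -4, z = 5, w = -5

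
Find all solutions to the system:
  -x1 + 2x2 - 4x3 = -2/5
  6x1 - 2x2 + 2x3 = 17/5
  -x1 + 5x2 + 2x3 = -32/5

Row-reduce the augmented matrix:
R1 ← R1 / (-1).
R2 ← R2 − 6·R1.
R3 ← R3 + 1·R1.
R2 ← R2 / (10).
R1 ← R1 + 2·R2.
R3 ← R3 − 3·R2.
R3 ← R3 / (63/5).
R1 ← R1 + 2/5·R3.
R2 ← R2 + 11/5·R3.
Reading off the reduced rows gives x1 = 2/5, x2 = -1, x3 = -1/2.

x1 = 2/5, x2 = -1, x3 = -1/2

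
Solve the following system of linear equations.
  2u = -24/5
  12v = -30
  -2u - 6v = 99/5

Row-reduce the augmented matrix:
R1 ← R1 / (2).
R3 ← R3 + 2·R1.
R2 ← R2 / (12).
R3 ← R3 + 6·R2.
R3 reduces to 0 = 0, so the extra equation is consistent.
Reading off the reduced rows gives u = -12/5, v = -5/2.

u = -12/5, v = -5/2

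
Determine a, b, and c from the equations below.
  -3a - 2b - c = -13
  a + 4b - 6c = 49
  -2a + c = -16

a = 5, b = 2, c = -6

Row-reduce the augmented matrix:
R1 ← R1 / (-3).
R2 ← R2 − 1·R1.
R3 ← R3 + 2·R1.
R2 ← R2 / (10/3).
R1 ← R1 − 2/3·R2.
R3 ← R3 − 4/3·R2.
R3 ← R3 / (21/5).
R1 ← R1 − 8/5·R3.
R2 ← R2 + 19/10·R3.
Reading off the reduced rows gives a = 5, b = 2, c = -6.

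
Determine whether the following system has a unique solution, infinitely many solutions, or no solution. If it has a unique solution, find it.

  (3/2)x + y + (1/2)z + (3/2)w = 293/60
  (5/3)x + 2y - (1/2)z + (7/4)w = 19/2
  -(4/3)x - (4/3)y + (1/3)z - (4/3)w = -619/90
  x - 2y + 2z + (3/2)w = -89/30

x = 1/5, y = 4/3, z = -5/2, w = 3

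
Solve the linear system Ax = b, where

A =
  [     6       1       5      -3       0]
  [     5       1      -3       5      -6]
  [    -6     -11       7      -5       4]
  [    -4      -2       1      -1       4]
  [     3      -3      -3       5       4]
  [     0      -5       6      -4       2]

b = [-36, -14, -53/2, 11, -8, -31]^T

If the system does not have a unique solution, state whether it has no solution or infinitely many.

no solution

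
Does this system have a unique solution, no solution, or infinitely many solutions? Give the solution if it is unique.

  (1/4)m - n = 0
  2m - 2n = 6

Row-reduce the augmented matrix:
R1 ← R1 / (1/4).
R2 ← R2 − 2·R1.
R2 ← R2 / (6).
R1 ← R1 + 4·R2.
Reading off the reduced rows gives m = 4, n = 1.

m = 4, n = 1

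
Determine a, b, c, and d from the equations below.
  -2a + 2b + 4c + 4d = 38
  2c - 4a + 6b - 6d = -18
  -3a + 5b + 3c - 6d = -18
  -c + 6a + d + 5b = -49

a = -6, b = -3, c = 3, d = 5

Row-reduce the augmented matrix:
R1 ← R1 / (-2).
R2 ← R2 + 4·R1.
R3 ← R3 + 3·R1.
R4 ← R4 − 6·R1.
R2 ← R2 / (2).
R1 ← R1 + 1·R2.
R3 ← R3 − 2·R2.
R4 ← R4 − 11·R2.
R3 ← R3 / (3).
R1 ← R1 + 5·R3.
R2 ← R2 + 3·R3.
R4 ← R4 − 44·R3.
R4 ← R4 / (182/3).
R1 ← R1 + 17/3·R4.
R2 ← R2 + 5·R4.
R3 ← R3 − 2/3·R4.
Reading off the reduced rows gives a = -6, b = -3, c = 3, d = 5.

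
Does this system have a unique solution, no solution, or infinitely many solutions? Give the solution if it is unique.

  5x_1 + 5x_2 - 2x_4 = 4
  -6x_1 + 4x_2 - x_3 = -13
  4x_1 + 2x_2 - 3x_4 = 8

infinitely many solutions

Row-reduce:
R1 ← R1 / (5).
R2 ← R2 + 6·R1.
R3 ← R3 − 4·R1.
R2 ← R2 / (10).
R1 ← R1 − 1·R2.
R3 ← R3 + 2·R2.
R3 ← R3 / (-1/5).
R1 ← R1 − 1/10·R3.
R2 ← R2 + 1/10·R3.
Rank is 3 with 4 unknowns, leaving x_4 free.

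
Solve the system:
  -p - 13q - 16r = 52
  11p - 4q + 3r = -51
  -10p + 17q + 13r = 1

no solution

Row-reduce:
R1 ← R1 / (-1).
R2 ← R2 − 11·R1.
R3 ← R3 + 10·R1.
R2 ← R2 / (-147).
R1 ← R1 − 13·R2.
R3 ← R3 − 147·R2.
Row 3 reduces to 0 = 2, a contradiction. The system is inconsistent.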